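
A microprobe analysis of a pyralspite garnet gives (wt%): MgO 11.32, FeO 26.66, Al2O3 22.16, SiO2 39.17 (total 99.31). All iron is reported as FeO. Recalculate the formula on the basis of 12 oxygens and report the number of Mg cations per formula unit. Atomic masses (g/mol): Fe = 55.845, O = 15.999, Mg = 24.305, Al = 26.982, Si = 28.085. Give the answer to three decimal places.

MgO (M=40.304): mol = 0.28087; Mg = 0.28087, O = 0.28087.
FeO (M=71.844): mol = 0.37108; Fe = 0.37108, O = 0.37108.
Al2O3 (M=101.961): mol = 0.21734; Al = 0.43468, O = 0.65202.
SiO2 (M=60.083): mol = 0.65193; Si = 0.65193, O = 1.30386.
ΣO = 2.60783; factor = 12/ΣO = 4.60153.
Mg apfu = 0.28087 × 4.60153 = 1.292.

1.292 Mg apfu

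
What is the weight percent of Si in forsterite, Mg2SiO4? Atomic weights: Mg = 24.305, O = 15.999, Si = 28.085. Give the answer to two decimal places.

Molar mass of Mg2SiO4: 2*24.305 + 1*28.085 + 4*15.999 = 140.691 g/mol.
Mass of Si per formula unit: 1 × 28.085 = 28.085 g.
Weight fraction Si = 28.085 / 140.691 = 0.1996.

19.96 mass %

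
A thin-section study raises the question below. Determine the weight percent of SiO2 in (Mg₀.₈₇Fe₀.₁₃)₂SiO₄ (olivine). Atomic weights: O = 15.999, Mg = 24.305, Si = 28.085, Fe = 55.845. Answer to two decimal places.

40.35 wt%

M((Mg₀.₈₇Fe₀.₁₃)₂SiO₄) = 148.891 g/mol; M(SiO2) = 60.083 g/mol.
Moles SiO2 per formula unit = 1 Si ÷ 1 = 1.0000.
SiO2 fraction = (1.0000 × 60.083) / 148.891 = 60.083/148.891 = 0.4035.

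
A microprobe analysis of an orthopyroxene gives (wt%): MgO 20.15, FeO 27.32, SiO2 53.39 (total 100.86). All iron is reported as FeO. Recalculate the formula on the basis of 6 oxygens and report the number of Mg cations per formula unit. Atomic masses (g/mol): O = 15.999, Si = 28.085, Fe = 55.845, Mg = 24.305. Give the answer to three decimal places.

20.15 wt% MgO ÷ 40.304 g/mol = 0.49995 mol, giving 0.49995 Mg and 0.49995 O.
27.32 wt% FeO ÷ 71.844 g/mol = 0.38027 mol, giving 0.38027 Fe and 0.38027 O.
53.39 wt% SiO2 ÷ 60.083 g/mol = 0.88860 mol, giving 0.88860 Si and 1.77720 O.
Oxygen sums to 2.65742; scaling by 6/2.65742 = 2.25783 puts the formula on 6 O.
Mg: 0.49995 × 2.25783 = 1.129 atoms per formula unit.

1.129 Mg apfu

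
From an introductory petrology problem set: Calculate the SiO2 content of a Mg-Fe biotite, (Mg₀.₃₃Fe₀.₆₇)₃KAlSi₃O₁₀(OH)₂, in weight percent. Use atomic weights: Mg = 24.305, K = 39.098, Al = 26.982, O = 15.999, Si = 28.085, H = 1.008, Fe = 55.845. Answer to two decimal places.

37.50 wt%

M((Mg₀.₃₃Fe₀.₆₇)₃KAlSi₃O₁₀(OH)₂) = 480.649 g/mol; M(SiO2) = 60.083 g/mol.
Moles SiO2 per formula unit = 3 Si ÷ 1 = 3.0000.
SiO2 fraction = (3.0000 × 60.083) / 480.649 = 180.249/480.649 = 0.3750.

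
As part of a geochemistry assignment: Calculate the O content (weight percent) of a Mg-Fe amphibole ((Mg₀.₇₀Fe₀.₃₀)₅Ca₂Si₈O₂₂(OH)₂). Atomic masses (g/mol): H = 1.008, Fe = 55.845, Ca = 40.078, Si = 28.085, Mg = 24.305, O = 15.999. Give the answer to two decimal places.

Formula mass = 3.50*24.305 + 1.50*55.845 + 2*40.078 + 8*28.085 + 24*15.999 + 2*1.008 = 859.663 g/mol, of which 383.976 g is O.
So O makes up 383.976/859.663 = 0.4467 of the mass, i.e. 44.67%.

44.67 weight percent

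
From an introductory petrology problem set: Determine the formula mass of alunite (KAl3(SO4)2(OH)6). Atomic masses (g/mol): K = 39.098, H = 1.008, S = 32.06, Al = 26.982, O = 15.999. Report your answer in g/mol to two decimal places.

K: 1 × 39.098 = 39.0980
Al: 3 × 26.982 = 80.9460
S: 2 × 32.06 = 64.1200
O: 14 × 15.999 = 223.9860
H: 6 × 1.008 = 6.0480
Summing the contributions gives the formula mass.

414.20 g/mol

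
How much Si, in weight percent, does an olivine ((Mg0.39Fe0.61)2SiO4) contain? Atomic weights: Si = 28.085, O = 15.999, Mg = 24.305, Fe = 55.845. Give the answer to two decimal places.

Molar mass of (Mg0.39Fe0.61)2SiO4: 0.78·24.305 + 1.22·55.845 + 1·28.085 + 4·15.999 = 179.170 g/mol.
Mass of Si per formula unit: 1 × 28.085 = 28.085 g.
Weight fraction Si = 28.085 / 179.170 = 0.1568.

15.68 weight percent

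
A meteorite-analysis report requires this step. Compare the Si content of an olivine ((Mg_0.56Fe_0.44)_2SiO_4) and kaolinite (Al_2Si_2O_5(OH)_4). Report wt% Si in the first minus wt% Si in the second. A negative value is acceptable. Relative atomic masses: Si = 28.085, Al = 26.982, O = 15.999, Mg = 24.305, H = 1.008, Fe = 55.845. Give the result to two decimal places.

-5.09 percentage points

First mineral: 28.085 g Si in 168.446 g formula = 16.67 wt% Si.
Second mineral: 56.170 g Si in 258.157 g formula = 21.76 wt% Si.
16.67% − 21.76% gives a difference of -5.09 percentage points.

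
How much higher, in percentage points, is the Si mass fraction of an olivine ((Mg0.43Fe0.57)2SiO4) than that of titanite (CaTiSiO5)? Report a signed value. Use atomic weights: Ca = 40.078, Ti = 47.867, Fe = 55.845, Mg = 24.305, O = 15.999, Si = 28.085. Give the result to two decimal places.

Si in (Mg0.43Fe0.57)2SiO4: molar mass 176.647 g/mol; 1×28.085 = 28.085 g → 15.90 wt%.
Si in CaTiSiO5: molar mass 196.025 g/mol; 1×28.085 = 28.085 g → 14.33 wt%.
Difference = 15.90 − 14.33 = 1.57 percentage points.

1.57 percentage points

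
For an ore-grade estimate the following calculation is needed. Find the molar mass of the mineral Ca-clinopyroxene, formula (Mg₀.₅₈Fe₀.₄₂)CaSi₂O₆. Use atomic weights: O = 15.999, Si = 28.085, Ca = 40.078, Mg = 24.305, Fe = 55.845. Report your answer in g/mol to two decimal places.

M = 0.58(24.305) + 0.42(55.845) + 1(40.078) + 2(28.085) + 6(15.999)

229.79 g/mol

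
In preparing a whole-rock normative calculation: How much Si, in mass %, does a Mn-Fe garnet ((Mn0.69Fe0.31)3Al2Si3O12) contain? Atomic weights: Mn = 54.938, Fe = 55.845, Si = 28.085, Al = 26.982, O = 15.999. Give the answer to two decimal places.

M((Mn0.69Fe0.31)3Al2Si3O12) = 495.865 g/mol.
Si contributes 3 × 28.085 = 84.255 g per mole.
84.255/495.865 = 0.1699 → 16.99%.

16.99 mass %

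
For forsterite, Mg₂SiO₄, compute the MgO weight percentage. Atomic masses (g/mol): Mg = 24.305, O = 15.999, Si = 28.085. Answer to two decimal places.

57.29 wt%

Formula mass = 140.691 g/mol.
2 Mg → 2.0000 mol MgO per formula unit; M(MgO) = 40.304, so MgO mass = 80.608 g.
80.608/140.691 × 100 = 57.29 wt%.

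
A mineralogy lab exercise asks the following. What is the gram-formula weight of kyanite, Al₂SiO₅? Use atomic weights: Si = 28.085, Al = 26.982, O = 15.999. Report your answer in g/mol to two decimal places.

M = 2*26.982 + 1*28.085 + 5*15.999

162.04 g/mol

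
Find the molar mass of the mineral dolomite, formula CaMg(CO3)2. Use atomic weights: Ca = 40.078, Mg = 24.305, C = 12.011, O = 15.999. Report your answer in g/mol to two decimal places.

M = 1(40.078) + 1(24.305) + 2(12.011) + 6(15.999)

184.40 g/mol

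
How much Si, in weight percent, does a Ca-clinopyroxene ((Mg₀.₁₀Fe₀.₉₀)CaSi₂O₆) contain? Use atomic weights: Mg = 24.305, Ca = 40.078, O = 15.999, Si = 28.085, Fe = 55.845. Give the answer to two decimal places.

M((Mg₀.₁₀Fe₀.₉₀)CaSi₂O₆) = 244.933 g/mol.
Si contributes 2 × 28.085 = 56.170 g per mole.
56.170/244.933 = 0.2293 → 22.93%.

22.93 weight percent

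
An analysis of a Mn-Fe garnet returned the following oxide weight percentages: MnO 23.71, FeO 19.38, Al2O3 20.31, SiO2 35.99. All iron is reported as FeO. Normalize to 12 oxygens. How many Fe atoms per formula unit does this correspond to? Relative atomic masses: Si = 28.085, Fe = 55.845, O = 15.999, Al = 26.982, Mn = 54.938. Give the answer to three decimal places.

1.349 Fe apfu

MnO: 23.71/70.937 = 0.33424 mol → 0.33424 mol Mn, 0.33424 mol O.
FeO: 19.38/71.844 = 0.26975 mol → 0.26975 mol Fe, 0.26975 mol O.
Al2O3: 20.31/101.961 = 0.19919 mol → 0.39838 mol Al, 0.59757 mol O.
SiO2: 35.99/60.083 = 0.59900 mol → 0.59900 mol Si, 1.19800 mol O.
Total oxygen = 2.39956 mol. Normalization factor = 12/2.39956 = 5.00092.
Fe per 12 O = 0.26975 × 5.00092 = 1.349.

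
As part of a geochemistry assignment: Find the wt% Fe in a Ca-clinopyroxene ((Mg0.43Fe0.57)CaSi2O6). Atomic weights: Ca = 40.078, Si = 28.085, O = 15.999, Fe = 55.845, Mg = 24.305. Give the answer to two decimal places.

13.57 weight percent

M((Mg0.43Fe0.57)CaSi2O6) = 234.525 g/mol.
Fe contributes 0.57 × 55.845 = 31.832 g per mole.
31.832/234.525 = 0.1357 → 13.57%.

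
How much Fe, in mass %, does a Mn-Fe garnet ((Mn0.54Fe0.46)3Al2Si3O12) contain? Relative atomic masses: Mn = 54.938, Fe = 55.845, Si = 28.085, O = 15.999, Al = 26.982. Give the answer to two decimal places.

Formula mass = 1.62·54.938 + 1.38·55.845 + 2·26.982 + 3·28.085 + 12·15.999 = 496.273 g/mol, of which 77.066 g is Fe.
So Fe makes up 77.066/496.273 = 0.1553 of the mass, i.e. 15.53%.

15.53 mass %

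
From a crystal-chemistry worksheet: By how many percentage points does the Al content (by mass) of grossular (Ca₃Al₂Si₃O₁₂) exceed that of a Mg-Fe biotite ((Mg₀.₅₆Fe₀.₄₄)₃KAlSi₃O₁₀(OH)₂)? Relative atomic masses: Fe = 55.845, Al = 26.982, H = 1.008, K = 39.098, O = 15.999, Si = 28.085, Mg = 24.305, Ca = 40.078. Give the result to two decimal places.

First mineral: 53.964 g Al in 450.441 g formula = 11.98 wt% Al.
Second mineral: 26.982 g Al in 458.887 g formula = 5.88 wt% Al.
11.98% − 5.88% gives a difference of 6.10 percentage points.

6.10 percentage points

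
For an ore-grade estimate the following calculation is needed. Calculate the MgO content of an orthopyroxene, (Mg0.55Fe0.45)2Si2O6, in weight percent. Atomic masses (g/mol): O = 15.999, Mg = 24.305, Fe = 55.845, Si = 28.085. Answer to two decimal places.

M((Mg0.55Fe0.45)2Si2O6) = 229.160 g/mol; M(MgO) = 40.304 g/mol.
Moles MgO per formula unit = 1.10 Mg ÷ 1 = 1.1000.
MgO fraction = (1.1000 × 40.304) / 229.160 = 44.334/229.160 = 0.1935.

19.35 wt%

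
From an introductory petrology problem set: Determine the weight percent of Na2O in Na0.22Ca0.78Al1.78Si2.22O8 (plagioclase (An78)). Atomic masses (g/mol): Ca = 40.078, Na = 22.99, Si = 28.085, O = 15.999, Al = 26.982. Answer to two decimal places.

2.48 wt%

Molar mass of Na0.22Ca0.78Al1.78Si2.22O8 = 0.22*22.99 + 0.78*40.078 + 1.78*26.982 + 2.22*28.085 + 8*15.999 = 274.687 g/mol.
Each formula unit contains 0.22 Na, equivalent to 0.22/2 = 0.1100 mol Na2O.
M(Na2O) = 2×22.99 + 1×15.999 = 61.979 g/mol.
Mass of Na2O per formula unit = 0.1100 × 61.979 = 6.818 g.
Na2O wt% = 6.818 / 274.687 × 100 = 2.48%.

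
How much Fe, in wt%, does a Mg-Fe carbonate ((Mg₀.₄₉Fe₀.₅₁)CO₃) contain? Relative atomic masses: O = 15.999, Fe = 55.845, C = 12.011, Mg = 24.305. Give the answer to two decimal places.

M((Mg₀.₄₉Fe₀.₅₁)CO₃) = 100.398 g/mol.
Fe contributes 0.51 × 55.845 = 28.481 g per mole.
28.481/100.398 = 0.2837 → 28.37%.

28.37 wt%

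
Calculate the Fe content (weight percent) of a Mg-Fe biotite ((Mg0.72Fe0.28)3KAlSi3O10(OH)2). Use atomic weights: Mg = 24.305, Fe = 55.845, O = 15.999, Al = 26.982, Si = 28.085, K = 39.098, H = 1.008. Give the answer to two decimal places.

10.57 weight percent

Molar mass of (Mg0.72Fe0.28)3KAlSi3O10(OH)2: 2.16·24.305 + 0.84·55.845 + 1·39.098 + 1·26.982 + 3·28.085 + 12·15.999 + 2·1.008 = 443.748 g/mol.
Mass of Fe per formula unit: 0.84 × 55.845 = 46.910 g.
Weight fraction Fe = 46.910 / 443.748 = 0.1057.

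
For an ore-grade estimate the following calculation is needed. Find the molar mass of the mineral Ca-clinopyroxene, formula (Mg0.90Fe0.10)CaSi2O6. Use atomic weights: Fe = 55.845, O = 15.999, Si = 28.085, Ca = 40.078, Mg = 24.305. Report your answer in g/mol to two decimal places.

219.70 g/mol

Mg: 0.90 × 24.305 = 21.8745
Fe: 0.10 × 55.845 = 5.5845
Ca: 1 × 40.078 = 40.0780
Si: 2 × 28.085 = 56.1700
O: 6 × 15.999 = 95.9940
Summing the contributions gives the formula mass.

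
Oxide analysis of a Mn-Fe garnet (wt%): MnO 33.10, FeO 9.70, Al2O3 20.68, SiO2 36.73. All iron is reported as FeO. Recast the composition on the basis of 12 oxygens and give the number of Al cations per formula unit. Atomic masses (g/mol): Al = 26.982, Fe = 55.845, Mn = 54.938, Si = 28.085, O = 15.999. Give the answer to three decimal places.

2.001 Al apfu

MnO (M=70.937): mol = 0.46661; Mn = 0.46661, O = 0.46661.
FeO (M=71.844): mol = 0.13501; Fe = 0.13501, O = 0.13501.
Al2O3 (M=101.961): mol = 0.20282; Al = 0.40564, O = 0.60846.
SiO2 (M=60.083): mol = 0.61132; Si = 0.61132, O = 1.22264.
ΣO = 2.43272; factor = 12/ΣO = 4.93275.
Al apfu = 0.40564 × 4.93275 = 2.001.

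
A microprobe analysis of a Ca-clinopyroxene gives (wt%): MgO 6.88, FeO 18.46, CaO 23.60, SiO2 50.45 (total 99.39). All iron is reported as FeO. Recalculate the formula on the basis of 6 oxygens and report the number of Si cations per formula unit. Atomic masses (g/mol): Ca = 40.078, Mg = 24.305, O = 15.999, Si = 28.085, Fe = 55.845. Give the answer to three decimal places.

6.88 wt% MgO ÷ 40.304 g/mol = 0.17070 mol, giving 0.17070 Mg and 0.17070 O.
18.46 wt% FeO ÷ 71.844 g/mol = 0.25695 mol, giving 0.25695 Fe and 0.25695 O.
23.60 wt% CaO ÷ 56.077 g/mol = 0.42085 mol, giving 0.42085 Ca and 0.42085 O.
50.45 wt% SiO2 ÷ 60.083 g/mol = 0.83967 mol, giving 0.83967 Si and 1.67934 O.
Oxygen sums to 2.52784; scaling by 6/2.52784 = 2.37357 puts the formula on 6 O.
Si: 0.83967 × 2.37357 = 1.993 atoms per formula unit.

1.993 Si apfu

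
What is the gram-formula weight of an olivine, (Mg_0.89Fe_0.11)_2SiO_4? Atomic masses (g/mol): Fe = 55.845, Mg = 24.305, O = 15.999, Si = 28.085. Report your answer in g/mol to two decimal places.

147.63 g/mol

The formula mass is the sum 1.78·24.305 + 0.22·55.845 + 1·28.085 + 4·15.999.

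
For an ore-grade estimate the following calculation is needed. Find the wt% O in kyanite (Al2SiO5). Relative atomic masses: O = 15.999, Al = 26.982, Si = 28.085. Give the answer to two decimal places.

49.37 weight percent

Molar mass of Al2SiO5: 2×26.982 + 1×28.085 + 5×15.999 = 162.044 g/mol.
Mass of O per formula unit: 5 × 15.999 = 79.995 g.
Weight fraction O = 79.995 / 162.044 = 0.4937.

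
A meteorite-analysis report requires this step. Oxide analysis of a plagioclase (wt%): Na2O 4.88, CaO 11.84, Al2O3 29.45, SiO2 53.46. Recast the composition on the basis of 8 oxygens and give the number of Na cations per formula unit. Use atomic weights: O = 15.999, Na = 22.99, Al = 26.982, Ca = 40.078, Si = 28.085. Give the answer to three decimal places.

Na2O (M=61.979): mol = 0.07874; Na = 0.15748, O = 0.07874.
CaO (M=56.077): mol = 0.21114; Ca = 0.21114, O = 0.21114.
Al2O3 (M=101.961): mol = 0.28884; Al = 0.57768, O = 0.86652.
SiO2 (M=60.083): mol = 0.88977; Si = 0.88977, O = 1.77954.
ΣO = 2.93594; factor = 8/ΣO = 2.72485.
Na apfu = 0.15748 × 2.72485 = 0.429.

0.429 Na apfu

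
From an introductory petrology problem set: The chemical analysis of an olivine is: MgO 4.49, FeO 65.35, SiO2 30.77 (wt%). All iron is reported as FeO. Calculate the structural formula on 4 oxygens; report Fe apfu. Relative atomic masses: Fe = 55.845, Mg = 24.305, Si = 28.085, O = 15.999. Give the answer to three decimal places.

4.49 wt% MgO ÷ 40.304 g/mol = 0.11140 mol, giving 0.11140 Mg and 0.11140 O.
65.35 wt% FeO ÷ 71.844 g/mol = 0.90961 mol, giving 0.90961 Fe and 0.90961 O.
30.77 wt% SiO2 ÷ 60.083 g/mol = 0.51212 mol, giving 0.51212 Si and 1.02424 O.
Oxygen sums to 2.04525; scaling by 4/2.04525 = 1.95575 puts the formula on 4 O.
Fe: 0.90961 × 1.95575 = 1.779 atoms per formula unit.

1.779 Fe apfu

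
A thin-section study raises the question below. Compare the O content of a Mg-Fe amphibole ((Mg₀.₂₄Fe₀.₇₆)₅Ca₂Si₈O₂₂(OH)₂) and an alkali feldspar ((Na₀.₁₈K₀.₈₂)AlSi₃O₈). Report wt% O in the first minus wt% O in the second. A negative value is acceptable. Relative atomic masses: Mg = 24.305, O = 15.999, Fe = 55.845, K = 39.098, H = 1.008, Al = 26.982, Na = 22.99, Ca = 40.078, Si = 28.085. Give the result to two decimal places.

O in (Mg₀.₂₄Fe₀.₇₆)₅Ca₂Si₈O₂₂(OH)₂: molar mass 932.205 g/mol; 24×15.999 = 383.976 g → 41.19 wt%.
O in (Na₀.₁₈K₀.₈₂)AlSi₃O₈: molar mass 275.428 g/mol; 8×15.999 = 127.992 g → 46.47 wt%.
Difference = 41.19 − 46.47 = -5.28 percentage points.

-5.28 percentage points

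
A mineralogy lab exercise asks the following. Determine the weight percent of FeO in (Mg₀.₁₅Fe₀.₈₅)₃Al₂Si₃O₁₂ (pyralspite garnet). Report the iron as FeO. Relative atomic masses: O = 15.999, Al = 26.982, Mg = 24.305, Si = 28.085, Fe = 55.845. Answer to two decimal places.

M((Mg₀.₁₅Fe₀.₈₅)₃Al₂Si₃O₁₂) = 483.549 g/mol; M(FeO) = 71.844 g/mol.
Moles FeO per formula unit = 2.55 Fe ÷ 1 = 2.5500.
FeO fraction = (2.5500 × 71.844) / 483.549 = 183.202/483.549 = 0.3789.

37.89 wt%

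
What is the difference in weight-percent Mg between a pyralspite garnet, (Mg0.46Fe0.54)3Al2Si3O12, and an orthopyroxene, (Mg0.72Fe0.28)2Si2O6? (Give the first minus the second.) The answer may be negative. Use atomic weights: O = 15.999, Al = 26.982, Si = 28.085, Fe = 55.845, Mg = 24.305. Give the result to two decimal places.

Mg in (Mg0.46Fe0.54)3Al2Si3O12: molar mass 454.217 g/mol; 1.38×24.305 = 33.541 g → 7.38 wt%.
Mg in (Mg0.72Fe0.28)2Si2O6: molar mass 218.436 g/mol; 1.44×24.305 = 34.999 g → 16.02 wt%.
Difference = 7.38 − 16.02 = -8.64 percentage points.

-8.64 percentage points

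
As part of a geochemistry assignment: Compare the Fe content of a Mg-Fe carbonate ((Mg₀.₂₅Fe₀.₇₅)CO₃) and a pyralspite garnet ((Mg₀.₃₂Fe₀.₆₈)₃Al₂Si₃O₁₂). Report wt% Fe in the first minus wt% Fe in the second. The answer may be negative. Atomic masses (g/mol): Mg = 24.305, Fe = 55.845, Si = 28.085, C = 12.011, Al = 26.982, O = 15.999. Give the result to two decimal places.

14.42 percentage points

M((Mg₀.₂₅Fe₀.₇₅)CO₃) = 107.968 g/mol, so wt% Fe = 41.884/107.968 × 100 = 38.79%.
M((Mg₀.₃₂Fe₀.₆₈)₃Al₂Si₃O₁₂) = 467.464 g/mol, so wt% Fe = 113.924/467.464 × 100 = 24.37%.
38.79 − 24.37 = 14.42 pp.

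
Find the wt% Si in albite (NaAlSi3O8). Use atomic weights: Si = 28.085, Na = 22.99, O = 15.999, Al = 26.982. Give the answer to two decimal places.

32.13 weight percent

M(NaAlSi3O8) = 262.219 g/mol.
Si contributes 3 × 28.085 = 84.255 g per mole.
84.255/262.219 = 0.3213 → 32.13%.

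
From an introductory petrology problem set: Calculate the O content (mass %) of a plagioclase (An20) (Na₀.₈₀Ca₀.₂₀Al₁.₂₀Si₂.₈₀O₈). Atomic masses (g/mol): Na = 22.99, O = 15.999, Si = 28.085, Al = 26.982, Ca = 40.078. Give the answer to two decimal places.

M(Na₀.₈₀Ca₀.₂₀Al₁.₂₀Si₂.₈₀O₈) = 265.416 g/mol.
O contributes 8 × 15.999 = 127.992 g per mole.
127.992/265.416 = 0.4822 → 48.22%.

48.22 mass %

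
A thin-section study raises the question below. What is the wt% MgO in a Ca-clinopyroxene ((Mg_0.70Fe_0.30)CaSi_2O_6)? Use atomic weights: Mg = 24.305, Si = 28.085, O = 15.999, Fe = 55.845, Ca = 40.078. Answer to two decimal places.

12.48 wt%

Formula mass = 226.009 g/mol.
0.70 Mg → 0.7000 mol MgO per formula unit; M(MgO) = 40.304, so MgO mass = 28.213 g.
28.213/226.009 × 100 = 12.48 wt%.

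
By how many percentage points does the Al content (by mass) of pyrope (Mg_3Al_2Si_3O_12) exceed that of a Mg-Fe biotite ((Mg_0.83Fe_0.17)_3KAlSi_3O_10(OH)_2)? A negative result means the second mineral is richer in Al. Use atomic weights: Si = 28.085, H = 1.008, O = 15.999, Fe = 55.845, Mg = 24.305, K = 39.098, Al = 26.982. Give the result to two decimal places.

First mineral: 53.964 g Al in 403.122 g formula = 13.39 wt% Al.
Second mineral: 26.982 g Al in 433.339 g formula = 6.23 wt% Al.
13.39% − 6.23% gives a difference of 7.16 percentage points.

7.16 percentage points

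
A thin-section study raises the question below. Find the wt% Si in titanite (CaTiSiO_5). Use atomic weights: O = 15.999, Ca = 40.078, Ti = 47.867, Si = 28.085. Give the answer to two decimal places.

14.33 mass %

M(CaTiSiO_5) = 196.025 g/mol.
Si contributes 1 × 28.085 = 28.085 g per mole.
28.085/196.025 = 0.1433 → 14.33%.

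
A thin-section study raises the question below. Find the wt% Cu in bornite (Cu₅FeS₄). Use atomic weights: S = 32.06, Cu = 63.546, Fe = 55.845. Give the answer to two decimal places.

Formula mass = 5×63.546 + 1×55.845 + 4×32.06 = 501.815 g/mol, of which 317.730 g is Cu.
So Cu makes up 317.730/501.815 = 0.6332 of the mass, i.e. 63.32%.

63.32 mass %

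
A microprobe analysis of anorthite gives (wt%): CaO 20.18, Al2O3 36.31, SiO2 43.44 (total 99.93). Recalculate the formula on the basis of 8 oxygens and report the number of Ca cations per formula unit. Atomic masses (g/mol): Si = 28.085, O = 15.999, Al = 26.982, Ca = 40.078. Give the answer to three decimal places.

CaO (M=56.077): mol = 0.35986; Ca = 0.35986, O = 0.35986.
Al2O3 (M=101.961): mol = 0.35612; Al = 0.71224, O = 1.06836.
SiO2 (M=60.083): mol = 0.72300; Si = 0.72300, O = 1.44600.
ΣO = 2.87422; factor = 8/ΣO = 2.78336.
Ca apfu = 0.35986 × 2.78336 = 1.002.

1.002 Ca apfu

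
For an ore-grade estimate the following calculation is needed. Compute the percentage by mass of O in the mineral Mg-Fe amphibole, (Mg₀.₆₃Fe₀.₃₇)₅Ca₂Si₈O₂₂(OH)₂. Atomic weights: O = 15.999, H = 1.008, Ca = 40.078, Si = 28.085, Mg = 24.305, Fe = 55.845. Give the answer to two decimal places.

44.10 weight percent

M((Mg₀.₆₃Fe₀.₃₇)₅Ca₂Si₈O₂₂(OH)₂) = 870.702 g/mol.
O contributes 24 × 15.999 = 383.976 g per mole.
383.976/870.702 = 0.4410 → 44.10%.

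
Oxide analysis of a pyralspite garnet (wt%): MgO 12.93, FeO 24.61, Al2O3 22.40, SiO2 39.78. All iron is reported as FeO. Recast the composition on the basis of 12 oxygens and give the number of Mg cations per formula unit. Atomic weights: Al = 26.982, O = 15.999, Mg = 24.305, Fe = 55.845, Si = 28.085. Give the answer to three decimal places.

MgO: 12.93/40.304 = 0.32081 mol → 0.32081 mol Mg, 0.32081 mol O.
FeO: 24.61/71.844 = 0.34255 mol → 0.34255 mol Fe, 0.34255 mol O.
Al2O3: 22.40/101.961 = 0.21969 mol → 0.43938 mol Al, 0.65907 mol O.
SiO2: 39.78/60.083 = 0.66208 mol → 0.66208 mol Si, 1.32416 mol O.
Total oxygen = 2.64659 mol. Normalization factor = 12/2.64659 = 4.53414.
Mg per 12 O = 0.32081 × 4.53414 = 1.455.

1.455 Mg apfu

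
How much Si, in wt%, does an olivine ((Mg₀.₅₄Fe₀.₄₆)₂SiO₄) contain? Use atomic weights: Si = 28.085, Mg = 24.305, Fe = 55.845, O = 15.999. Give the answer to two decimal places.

Molar mass of (Mg₀.₅₄Fe₀.₄₆)₂SiO₄: 1.08*24.305 + 0.92*55.845 + 1*28.085 + 4*15.999 = 169.708 g/mol.
Mass of Si per formula unit: 1 × 28.085 = 28.085 g.
Weight fraction Si = 28.085 / 169.708 = 0.1655.

16.55 wt%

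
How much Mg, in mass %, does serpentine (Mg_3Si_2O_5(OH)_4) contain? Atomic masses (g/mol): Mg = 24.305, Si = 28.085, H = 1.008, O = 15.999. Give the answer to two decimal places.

M(Mg_3Si_2O_5(OH)_4) = 277.108 g/mol.
Mg contributes 3 × 24.305 = 72.915 g per mole.
72.915/277.108 = 0.2631 → 26.31%.

26.31 mass %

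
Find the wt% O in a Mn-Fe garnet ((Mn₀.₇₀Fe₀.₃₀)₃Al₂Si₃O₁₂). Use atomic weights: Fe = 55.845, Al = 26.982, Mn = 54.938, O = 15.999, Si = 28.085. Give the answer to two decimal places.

38.72 weight percent

Molar mass of (Mn₀.₇₀Fe₀.₃₀)₃Al₂Si₃O₁₂: 2.10×54.938 + 0.90×55.845 + 2×26.982 + 3×28.085 + 12×15.999 = 495.837 g/mol.
Mass of O per formula unit: 12 × 15.999 = 191.988 g.
Weight fraction O = 191.988 / 495.837 = 0.3872.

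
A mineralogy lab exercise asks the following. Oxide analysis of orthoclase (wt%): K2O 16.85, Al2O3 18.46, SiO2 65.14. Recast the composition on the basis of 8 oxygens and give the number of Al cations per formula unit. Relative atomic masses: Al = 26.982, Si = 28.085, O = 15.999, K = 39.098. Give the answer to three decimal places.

1.002 Al apfu

K2O: 16.85/94.195 = 0.17888 mol → 0.35776 mol K, 0.17888 mol O.
Al2O3: 18.46/101.961 = 0.18105 mol → 0.36210 mol Al, 0.54315 mol O.
SiO2: 65.14/60.083 = 1.08417 mol → 1.08417 mol Si, 2.16834 mol O.
Total oxygen = 2.89037 mol. Normalization factor = 8/2.89037 = 2.76781.
Al per 8 O = 0.36210 × 2.76781 = 1.002.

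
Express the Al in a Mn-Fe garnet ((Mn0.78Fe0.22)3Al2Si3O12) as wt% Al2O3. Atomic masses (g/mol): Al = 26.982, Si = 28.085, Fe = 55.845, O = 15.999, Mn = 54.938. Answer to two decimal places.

M((Mn0.78Fe0.22)3Al2Si3O12) = 495.620 g/mol; M(Al2O3) = 101.961 g/mol.
Moles Al2O3 per formula unit = 2 Al ÷ 2 = 1.0000.
Al2O3 fraction = (1.0000 × 101.961) / 495.620 = 101.961/495.620 = 0.2057.

20.57 wt%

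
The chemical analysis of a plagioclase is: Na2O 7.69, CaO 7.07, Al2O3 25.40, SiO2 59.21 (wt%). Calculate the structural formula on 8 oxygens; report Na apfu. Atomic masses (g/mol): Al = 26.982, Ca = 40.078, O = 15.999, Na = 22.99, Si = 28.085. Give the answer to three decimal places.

0.669 Na apfu

Na2O: 7.69/61.979 = 0.12407 mol → 0.24814 mol Na, 0.12407 mol O.
CaO: 7.07/56.077 = 0.12608 mol → 0.12608 mol Ca, 0.12608 mol O.
Al2O3: 25.40/101.961 = 0.24911 mol → 0.49822 mol Al, 0.74733 mol O.
SiO2: 59.21/60.083 = 0.98547 mol → 0.98547 mol Si, 1.97094 mol O.
Total oxygen = 2.96842 mol. Normalization factor = 8/2.96842 = 2.69504.
Na per 8 O = 0.24814 × 2.69504 = 0.669.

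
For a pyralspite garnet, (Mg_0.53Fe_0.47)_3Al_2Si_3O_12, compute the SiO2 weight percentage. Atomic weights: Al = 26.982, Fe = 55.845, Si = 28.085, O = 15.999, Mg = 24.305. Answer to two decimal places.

40.27 wt%

Formula mass = 447.593 g/mol.
3 Si → 3.0000 mol SiO2 per formula unit; M(SiO2) = 60.083, so SiO2 mass = 180.249 g.
180.249/447.593 × 100 = 40.27 wt%.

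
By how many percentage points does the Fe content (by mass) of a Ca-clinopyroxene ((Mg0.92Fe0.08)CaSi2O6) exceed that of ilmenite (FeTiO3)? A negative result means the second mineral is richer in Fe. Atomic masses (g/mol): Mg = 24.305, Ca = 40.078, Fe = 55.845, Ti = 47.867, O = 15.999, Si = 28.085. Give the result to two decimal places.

-34.77 percentage points

Fe in (Mg0.92Fe0.08)CaSi2O6: molar mass 219.070 g/mol; 0.08×55.845 = 4.468 g → 2.04 wt%.
Fe in FeTiO3: molar mass 151.709 g/mol; 1×55.845 = 55.845 g → 36.81 wt%.
Difference = 2.04 − 36.81 = -34.77 percentage points.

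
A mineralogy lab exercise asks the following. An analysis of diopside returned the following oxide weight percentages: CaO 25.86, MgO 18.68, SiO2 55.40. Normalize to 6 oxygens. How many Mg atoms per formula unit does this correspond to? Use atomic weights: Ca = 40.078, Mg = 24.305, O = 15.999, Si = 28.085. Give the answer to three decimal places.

1.004 Mg apfu

25.86 wt% CaO ÷ 56.077 g/mol = 0.46115 mol, giving 0.46115 Ca and 0.46115 O.
18.68 wt% MgO ÷ 40.304 g/mol = 0.46348 mol, giving 0.46348 Mg and 0.46348 O.
55.40 wt% SiO2 ÷ 60.083 g/mol = 0.92206 mol, giving 0.92206 Si and 1.84412 O.
Oxygen sums to 2.76875; scaling by 6/2.76875 = 2.16704 puts the formula on 6 O.
Mg: 0.46348 × 2.16704 = 1.004 atoms per formula unit.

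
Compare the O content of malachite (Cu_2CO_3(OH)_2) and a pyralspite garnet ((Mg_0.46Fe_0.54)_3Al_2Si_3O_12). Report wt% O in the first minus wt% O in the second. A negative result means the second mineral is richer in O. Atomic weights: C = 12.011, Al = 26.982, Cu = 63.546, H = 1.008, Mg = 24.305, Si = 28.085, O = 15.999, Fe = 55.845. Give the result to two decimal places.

-6.09 percentage points

O in Cu_2CO_3(OH)_2: molar mass 221.114 g/mol; 5×15.999 = 79.995 g → 36.18 wt%.
O in (Mg_0.46Fe_0.54)_3Al_2Si_3O_12: molar mass 454.217 g/mol; 12×15.999 = 191.988 g → 42.27 wt%.
Difference = 36.18 − 42.27 = -6.09 percentage points.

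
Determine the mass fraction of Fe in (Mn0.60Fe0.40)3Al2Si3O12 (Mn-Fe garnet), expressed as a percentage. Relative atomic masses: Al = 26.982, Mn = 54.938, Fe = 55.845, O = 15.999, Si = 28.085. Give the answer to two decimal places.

Molar mass of (Mn0.60Fe0.40)3Al2Si3O12: 1.80×54.938 + 1.20×55.845 + 2×26.982 + 3×28.085 + 12×15.999 = 496.109 g/mol.
Mass of Fe per formula unit: 1.20 × 55.845 = 67.014 g.
Weight fraction Fe = 67.014 / 496.109 = 0.1351.

13.51 wt%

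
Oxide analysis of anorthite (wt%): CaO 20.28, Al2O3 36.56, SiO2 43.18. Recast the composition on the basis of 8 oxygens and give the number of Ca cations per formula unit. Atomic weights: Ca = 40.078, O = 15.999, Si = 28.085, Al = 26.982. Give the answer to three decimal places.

CaO (M=56.077): mol = 0.36165; Ca = 0.36165, O = 0.36165.
Al2O3 (M=101.961): mol = 0.35857; Al = 0.71714, O = 1.07571.
SiO2 (M=60.083): mol = 0.71867; Si = 0.71867, O = 1.43734.
ΣO = 2.87470; factor = 8/ΣO = 2.78290.
Ca apfu = 0.36165 × 2.78290 = 1.006.

1.006 Ca apfu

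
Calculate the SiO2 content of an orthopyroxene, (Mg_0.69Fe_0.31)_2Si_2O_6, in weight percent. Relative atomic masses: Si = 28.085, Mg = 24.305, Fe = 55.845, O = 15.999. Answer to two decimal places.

54.54 wt%

Formula mass = 220.329 g/mol.
2 Si → 2.0000 mol SiO2 per formula unit; M(SiO2) = 60.083, so SiO2 mass = 120.166 g.
120.166/220.329 × 100 = 54.54 wt%.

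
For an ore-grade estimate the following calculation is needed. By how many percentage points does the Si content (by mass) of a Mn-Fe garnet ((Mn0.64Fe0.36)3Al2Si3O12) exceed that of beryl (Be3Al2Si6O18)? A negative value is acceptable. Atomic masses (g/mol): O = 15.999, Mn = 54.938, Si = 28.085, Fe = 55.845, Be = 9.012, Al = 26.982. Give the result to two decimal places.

First mineral: 84.255 g Si in 496.001 g formula = 16.99 wt% Si.
Second mineral: 168.510 g Si in 537.492 g formula = 31.35 wt% Si.
16.99% − 31.35% gives a difference of -14.36 percentage points.

-14.36 percentage points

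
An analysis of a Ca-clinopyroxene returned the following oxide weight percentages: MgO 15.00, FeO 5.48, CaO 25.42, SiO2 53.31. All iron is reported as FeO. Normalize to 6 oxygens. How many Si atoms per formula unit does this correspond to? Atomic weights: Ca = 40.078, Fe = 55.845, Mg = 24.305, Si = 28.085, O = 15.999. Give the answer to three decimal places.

MgO: 15.00/40.304 = 0.37217 mol → 0.37217 mol Mg, 0.37217 mol O.
FeO: 5.48/71.844 = 0.07628 mol → 0.07628 mol Fe, 0.07628 mol O.
CaO: 25.42/56.077 = 0.45331 mol → 0.45331 mol Ca, 0.45331 mol O.
SiO2: 53.31/60.083 = 0.88727 mol → 0.88727 mol Si, 1.77454 mol O.
Total oxygen = 2.67630 mol. Normalization factor = 6/2.67630 = 2.24190.
Si per 6 O = 0.88727 × 2.24190 = 1.989.

1.989 Si apfu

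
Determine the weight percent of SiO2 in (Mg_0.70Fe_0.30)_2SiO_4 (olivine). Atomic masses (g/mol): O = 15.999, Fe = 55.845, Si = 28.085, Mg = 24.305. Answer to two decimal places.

Molar mass of (Mg_0.70Fe_0.30)_2SiO_4 = 1.40*24.305 + 0.60*55.845 + 1*28.085 + 4*15.999 = 159.615 g/mol.
Each formula unit contains 1 Si, equivalent to 1/1 = 1.0000 mol SiO2.
M(SiO2) = 1×28.085 + 2×15.999 = 60.083 g/mol.
Mass of SiO2 per formula unit = 1.0000 × 60.083 = 60.083 g.
SiO2 wt% = 60.083 / 159.615 × 100 = 37.64%.

37.64 wt%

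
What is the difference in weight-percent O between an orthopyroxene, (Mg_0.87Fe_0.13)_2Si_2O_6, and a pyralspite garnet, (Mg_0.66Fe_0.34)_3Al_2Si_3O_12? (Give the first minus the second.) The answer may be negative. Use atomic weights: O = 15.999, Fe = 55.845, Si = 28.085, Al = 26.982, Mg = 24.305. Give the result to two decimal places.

O in (Mg_0.87Fe_0.13)_2Si_2O_6: molar mass 208.974 g/mol; 6×15.999 = 95.994 g → 45.94 wt%.
O in (Mg_0.66Fe_0.34)_3Al_2Si_3O_12: molar mass 435.293 g/mol; 12×15.999 = 191.988 g → 44.11 wt%.
Difference = 45.94 − 44.11 = 1.83 percentage points.

1.83 percentage points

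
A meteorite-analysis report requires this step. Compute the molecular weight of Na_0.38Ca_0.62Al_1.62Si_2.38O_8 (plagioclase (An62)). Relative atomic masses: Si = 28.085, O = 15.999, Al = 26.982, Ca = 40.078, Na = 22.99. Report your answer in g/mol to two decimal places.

Na: 0.38 × 22.99 = 8.7362
Ca: 0.62 × 40.078 = 24.8484
Al: 1.62 × 26.982 = 43.7108
Si: 2.38 × 28.085 = 66.8423
O: 8 × 15.999 = 127.9920
Summing the contributions gives the formula mass.

272.13 g/mol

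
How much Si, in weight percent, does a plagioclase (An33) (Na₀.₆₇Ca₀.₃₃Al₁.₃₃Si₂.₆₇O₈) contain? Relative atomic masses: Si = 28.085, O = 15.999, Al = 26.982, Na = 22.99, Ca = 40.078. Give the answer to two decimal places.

28.03 weight percent

M(Na₀.₆₇Ca₀.₃₃Al₁.₃₃Si₂.₆₇O₈) = 267.494 g/mol.
Si contributes 2.67 × 28.085 = 74.987 g per mole.
74.987/267.494 = 0.2803 → 28.03%.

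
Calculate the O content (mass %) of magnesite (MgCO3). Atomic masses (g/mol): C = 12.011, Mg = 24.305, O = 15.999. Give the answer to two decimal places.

Formula mass = 1·24.305 + 1·12.011 + 3·15.999 = 84.313 g/mol, of which 47.997 g is O.
So O makes up 47.997/84.313 = 0.5693 of the mass, i.e. 56.93%.

56.93 mass %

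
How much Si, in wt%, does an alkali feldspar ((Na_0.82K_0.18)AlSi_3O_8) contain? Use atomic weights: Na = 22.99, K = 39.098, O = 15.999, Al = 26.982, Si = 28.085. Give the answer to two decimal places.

M((Na_0.82K_0.18)AlSi_3O_8) = 265.118 g/mol.
Si contributes 3 × 28.085 = 84.255 g per mole.
84.255/265.118 = 0.3178 → 31.78%.

31.78 wt%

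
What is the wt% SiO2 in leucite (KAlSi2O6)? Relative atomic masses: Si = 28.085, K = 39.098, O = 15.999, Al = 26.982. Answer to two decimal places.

M(KAlSi2O6) = 218.244 g/mol; M(SiO2) = 60.083 g/mol.
Moles SiO2 per formula unit = 2 Si ÷ 1 = 2.0000.
SiO2 fraction = (2.0000 × 60.083) / 218.244 = 120.166/218.244 = 0.5506.

55.06 wt%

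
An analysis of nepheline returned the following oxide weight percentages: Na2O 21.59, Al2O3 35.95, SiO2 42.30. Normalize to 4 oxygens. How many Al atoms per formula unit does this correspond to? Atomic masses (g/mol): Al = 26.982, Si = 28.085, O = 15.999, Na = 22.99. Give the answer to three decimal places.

Na2O (M=61.979): mol = 0.34834; Na = 0.69668, O = 0.34834.
Al2O3 (M=101.961): mol = 0.35259; Al = 0.70518, O = 1.05777.
SiO2 (M=60.083): mol = 0.70403; Si = 0.70403, O = 1.40806.
ΣO = 2.81417; factor = 4/ΣO = 1.42138.
Al apfu = 0.70518 × 1.42138 = 1.002.

1.002 Al apfu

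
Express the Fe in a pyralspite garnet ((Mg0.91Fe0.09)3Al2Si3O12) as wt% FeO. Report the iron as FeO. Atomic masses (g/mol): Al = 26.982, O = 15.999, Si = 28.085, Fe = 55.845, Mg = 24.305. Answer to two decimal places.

4.71 wt%

Formula mass = 411.638 g/mol.
0.27 Fe → 0.2700 mol FeO per formula unit; M(FeO) = 71.844, so FeO mass = 19.398 g.
19.398/411.638 × 100 = 4.71 wt%.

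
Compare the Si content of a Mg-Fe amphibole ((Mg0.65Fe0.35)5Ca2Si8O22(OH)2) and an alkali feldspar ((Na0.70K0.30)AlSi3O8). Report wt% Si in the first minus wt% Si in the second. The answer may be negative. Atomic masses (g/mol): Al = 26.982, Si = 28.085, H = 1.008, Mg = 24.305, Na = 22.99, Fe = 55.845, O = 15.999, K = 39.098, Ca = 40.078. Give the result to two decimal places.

First mineral: 224.680 g Si in 867.548 g formula = 25.90 wt% Si.
Second mineral: 84.255 g Si in 267.051 g formula = 31.55 wt% Si.
25.90% − 31.55% gives a difference of -5.65 percentage points.

-5.65 percentage points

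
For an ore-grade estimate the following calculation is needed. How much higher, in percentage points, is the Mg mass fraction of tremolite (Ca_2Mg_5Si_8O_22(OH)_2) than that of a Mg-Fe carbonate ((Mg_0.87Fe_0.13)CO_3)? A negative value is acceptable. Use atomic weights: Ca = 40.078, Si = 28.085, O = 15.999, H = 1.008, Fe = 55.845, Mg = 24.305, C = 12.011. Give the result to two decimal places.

First mineral: 121.525 g Mg in 812.353 g formula = 14.96 wt% Mg.
Second mineral: 21.145 g Mg in 88.413 g formula = 23.92 wt% Mg.
14.96% − 23.92% gives a difference of -8.96 percentage points.

-8.96 percentage points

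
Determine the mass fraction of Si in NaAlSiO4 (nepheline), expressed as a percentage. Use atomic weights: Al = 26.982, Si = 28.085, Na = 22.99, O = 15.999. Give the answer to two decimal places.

19.77 weight percent

Formula mass = 1·22.99 + 1·26.982 + 1·28.085 + 4·15.999 = 142.053 g/mol, of which 28.085 g is Si.
So Si makes up 28.085/142.053 = 0.1977 of the mass, i.e. 19.77%.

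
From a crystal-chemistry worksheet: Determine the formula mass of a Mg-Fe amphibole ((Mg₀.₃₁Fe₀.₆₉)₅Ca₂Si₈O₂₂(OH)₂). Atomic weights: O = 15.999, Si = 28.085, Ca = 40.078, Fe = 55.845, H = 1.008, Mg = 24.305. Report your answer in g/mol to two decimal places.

921.17 g/mol

The formula mass is the sum 1.55*24.305 + 3.45*55.845 + 2*40.078 + 8*28.085 + 24*15.999 + 2*1.008.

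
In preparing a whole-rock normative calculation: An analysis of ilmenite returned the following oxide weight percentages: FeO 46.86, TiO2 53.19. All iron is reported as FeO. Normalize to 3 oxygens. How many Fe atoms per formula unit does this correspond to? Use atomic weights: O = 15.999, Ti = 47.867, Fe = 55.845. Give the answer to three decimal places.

0.986 Fe apfu

46.86 wt% FeO ÷ 71.844 g/mol = 0.65225 mol, giving 0.65225 Fe and 0.65225 O.
53.19 wt% TiO2 ÷ 79.865 g/mol = 0.66600 mol, giving 0.66600 Ti and 1.33200 O.
Oxygen sums to 1.98425; scaling by 3/1.98425 = 1.51191 puts the formula on 3 O.
Fe: 0.65225 × 1.51191 = 0.986 atoms per formula unit.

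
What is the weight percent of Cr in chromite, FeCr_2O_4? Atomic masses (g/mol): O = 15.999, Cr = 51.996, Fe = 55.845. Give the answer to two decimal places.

M(FeCr_2O_4) = 223.833 g/mol.
Cr contributes 2 × 51.996 = 103.992 g per mole.
103.992/223.833 = 0.4646 → 46.46%.

46.46 mass %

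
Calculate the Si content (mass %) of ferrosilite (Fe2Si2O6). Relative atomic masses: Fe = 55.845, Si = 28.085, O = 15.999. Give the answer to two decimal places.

21.29 mass %

Molar mass of Fe2Si2O6: 2·55.845 + 2·28.085 + 6·15.999 = 263.854 g/mol.
Mass of Si per formula unit: 2 × 28.085 = 56.170 g.
Weight fraction Si = 56.170 / 263.854 = 0.2129.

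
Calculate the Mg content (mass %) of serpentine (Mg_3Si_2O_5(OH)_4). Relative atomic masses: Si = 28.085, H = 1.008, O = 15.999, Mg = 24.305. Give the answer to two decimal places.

Formula mass = 3×24.305 + 2×28.085 + 9×15.999 + 4×1.008 = 277.108 g/mol, of which 72.915 g is Mg.
So Mg makes up 72.915/277.108 = 0.2631 of the mass, i.e. 26.31%.

26.31 mass %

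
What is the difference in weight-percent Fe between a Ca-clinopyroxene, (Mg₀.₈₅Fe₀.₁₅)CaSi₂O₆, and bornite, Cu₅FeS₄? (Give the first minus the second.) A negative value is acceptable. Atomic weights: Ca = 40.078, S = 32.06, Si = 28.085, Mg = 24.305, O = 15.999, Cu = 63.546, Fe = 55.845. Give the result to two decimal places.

M((Mg₀.₈₅Fe₀.₁₅)CaSi₂O₆) = 221.278 g/mol, so wt% Fe = 8.377/221.278 × 100 = 3.79%.
M(Cu₅FeS₄) = 501.815 g/mol, so wt% Fe = 55.845/501.815 × 100 = 11.13%.
3.79 − 11.13 = -7.34 pp.

-7.34 percentage points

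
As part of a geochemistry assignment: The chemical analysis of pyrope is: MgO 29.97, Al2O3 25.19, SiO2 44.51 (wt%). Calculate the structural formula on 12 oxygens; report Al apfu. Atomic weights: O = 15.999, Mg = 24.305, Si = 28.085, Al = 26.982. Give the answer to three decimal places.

29.97 wt% MgO ÷ 40.304 g/mol = 0.74360 mol, giving 0.74360 Mg and 0.74360 O.
25.19 wt% Al2O3 ÷ 101.961 g/mol = 0.24706 mol, giving 0.49412 Al and 0.74118 O.
44.51 wt% SiO2 ÷ 60.083 g/mol = 0.74081 mol, giving 0.74081 Si and 1.48162 O.
Oxygen sums to 2.96640; scaling by 12/2.96640 = 4.04531 puts the formula on 12 O.
Al: 0.49412 × 4.04531 = 1.999 atoms per formula unit.

1.999 Al apfu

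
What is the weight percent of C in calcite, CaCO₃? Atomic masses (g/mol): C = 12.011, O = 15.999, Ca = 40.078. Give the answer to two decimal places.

Molar mass of CaCO₃: 1×40.078 + 1×12.011 + 3×15.999 = 100.086 g/mol.
Mass of C per formula unit: 1 × 12.011 = 12.011 g.
Weight fraction C = 12.011 / 100.086 = 0.1200.

12.00 weight percent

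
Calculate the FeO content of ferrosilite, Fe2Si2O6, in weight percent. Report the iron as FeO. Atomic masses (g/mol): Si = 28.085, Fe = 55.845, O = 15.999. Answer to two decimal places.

M(Fe2Si2O6) = 263.854 g/mol; M(FeO) = 71.844 g/mol.
Moles FeO per formula unit = 2 Fe ÷ 1 = 2.0000.
FeO fraction = (2.0000 × 71.844) / 263.854 = 143.688/263.854 = 0.5446.

54.46 wt%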